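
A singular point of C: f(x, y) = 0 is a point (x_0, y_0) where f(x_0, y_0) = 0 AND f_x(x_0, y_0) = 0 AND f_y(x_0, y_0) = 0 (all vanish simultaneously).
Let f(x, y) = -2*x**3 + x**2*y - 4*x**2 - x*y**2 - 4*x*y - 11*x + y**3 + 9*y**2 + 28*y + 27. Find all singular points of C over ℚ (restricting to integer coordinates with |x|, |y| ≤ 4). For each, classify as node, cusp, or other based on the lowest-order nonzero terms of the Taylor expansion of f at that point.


Singular points: {(-1, -3)}; classification: node.

Compute partial derivatives:
  f_x = -6*x**2 + 2*x*y - 8*x - y**2 - 4*y - 11.
  f_y = x**2 - 2*x*y - 4*x + 3*y**2 + 18*y + 28.
Scan x_0 ∈ {−4, ..., 4}. For each x_0, f_y(x_0, y) is a polynomial in y; find its integer roots y ∈ {−4, ..., 4}, then test f_x and f at those candidates.
  x = -4: f_y(-4, y) = 3*y**2 + 26*y + 60; no integer root y with |y| ≤ 4.
  x = -3: f_y(-3, y) = 3*y**2 + 24*y + 49; no integer root y with |y| ≤ 4.
  x = -2: f_y(-2, y) = 3*y**2 + 22*y + 40; vanishes at y ∈ {-4}. (-2, -4): f_x = -3 ≠ 0.
  x = -1: f_y(-1, y) = 3*y**2 + 20*y + 33; vanishes at y ∈ {-3}. (-1, -3): f_x = 0, f = 0 — SINGULAR.
  x = 0: f_y(0, y) = 3*y**2 + 18*y + 28; no integer root y with |y| ≤ 4.
  x = 1: f_y(1, y) = 3*y**2 + 16*y + 25; no integer root y with |y| ≤ 4.
  x = 2: f_y(2, y) = 3*y**2 + 14*y + 24; no integer root y with |y| ≤ 4.
  x = 3: f_y(3, y) = 3*y**2 + 12*y + 25; no integer root y with |y| ≤ 4.
  x = 4: f_y(4, y) = 3*y**2 + 10*y + 28; no integer root y with |y| ≤ 4.
Only singular point on the grid: (-1, -3).
Classify: substitute x = -1 + u, y = -3 + v and expand: f = -2*u**3 + u**2*v - u**2 - u*v**2 + v**3 + v**2.
No constant or linear terms (consistent with a singular point). Quadratic part: -u**2 + v**2. Cubic part: -2*u**3 + u**2*v - u*v**2 + v**3.
The quadratic part v**2 - u**2 = (v − u)(v + u) splits into two distinct linear factors, so there are two distinct tangent lines y − -3 = ±(x − -1) — this is a node (ordinary double point).
Classification: node.


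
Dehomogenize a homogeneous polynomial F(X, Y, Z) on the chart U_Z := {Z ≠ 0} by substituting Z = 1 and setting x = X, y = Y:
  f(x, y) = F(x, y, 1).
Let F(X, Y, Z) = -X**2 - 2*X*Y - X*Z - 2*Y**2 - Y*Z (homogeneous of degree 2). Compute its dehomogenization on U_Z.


f(x, y) = -x**2 - 2*x*y - x - 2*y**2 - y

On U_Z we set Z = 1. Each monomial c·X^i·Y^j·Z^k in F becomes c·x^i·y^j·1^k = c·x^i·y^j.
Substituting Z = 1: F(X, Y, 1) = -x**2 - 2*x*y - x - 2*y**2 - y.
Note: deg(f) ≤ deg(F) = 2; strict inequality happens when F is divisible by Z (lost terms).


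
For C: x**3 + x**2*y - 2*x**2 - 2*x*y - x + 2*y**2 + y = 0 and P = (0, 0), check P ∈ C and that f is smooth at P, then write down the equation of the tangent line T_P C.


Tangent line at P: -x + y = 0.

Step 1: f(0, 0) = 0, so P lies on C.
Step 2: partial derivatives
  f_x(x, y) = 3*x**2 + 2*x*y - 4*x - 2*y - 1, f_y(x, y) = x**2 - 2*x + 4*y + 1.
  f_x(P) = -1, f_y(P) = 1 (gradient nonzero, so P is smooth).
Step 3: tangent line at P: -1·(x − 0) + 1·(y − 0) = 0.
Expanding: -x + y = 0.


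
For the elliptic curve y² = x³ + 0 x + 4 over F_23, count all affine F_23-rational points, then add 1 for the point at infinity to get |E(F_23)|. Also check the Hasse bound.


Affine points = {(0, 2), (0, 21), (2, 9), (2, 14), (3, 10), (3, 13), (6, 6), (6, 17), (7, 5), (7, 18), (11, 1), (11, 22), (13, 4), (13, 19), (16, 11), (16, 12), (17, 8), (17, 15), (19, 3), (19, 20), (20, 0), (22, 7), (22, 16)}; affine count = 23; |E(F_23)| = 24.

Discriminant check: Δ ∝ 4a³ + 27b² = 4·0³ + 27·4² = 4·0 + 27·16 ≡ 18 (mod 23). Nonzero ⇒ E is nonsingular.
For each x ∈ F_23, compute rhs = x³ + 0·x + 4 mod 23, then count y ∈ F_23 with y² ≡ rhs.
  x = 0: rhs = 4, matching y values: 2, 21 (2 points).
  x = 1: rhs = 5, matching y values: none (0 points).
  x = 2: rhs = 12, matching y values: 9, 14 (2 points).
  x = 3: rhs = 8, matching y values: 10, 13 (2 points).
  x = 4: rhs = 22, matching y values: none (0 points).
  x = 5: rhs = 14, matching y values: none (0 points).
  x = 6: rhs = 13, matching y values: 6, 17 (2 points).
  x = 7: rhs = 2, matching y values: 5, 18 (2 points).
  x = 8: rhs = 10, matching y values: none (0 points).
  x = 9: rhs = 20, matching y values: none (0 points).
  x = 10: rhs = 15, matching y values: none (0 points).
  x = 11: rhs = 1, matching y values: 1, 22 (2 points).
  x = 12: rhs = 7, matching y values: none (0 points).
  x = 13: rhs = 16, matching y values: 4, 19 (2 points).
  x = 14: rhs = 11, matching y values: none (0 points).
  x = 15: rhs = 21, matching y values: none (0 points).
  x = 16: rhs = 6, matching y values: 11, 12 (2 points).
  x = 17: rhs = 18, matching y values: 8, 15 (2 points).
  x = 18: rhs = 17, matching y values: none (0 points).
  x = 19: rhs = 9, matching y values: 3, 20 (2 points).
  x = 20: rhs = 0, matching y values: 0 (1 points).
  x = 21: rhs = 19, matching y values: none (0 points).
  x = 22: rhs = 3, matching y values: 7, 16 (2 points).
Total affine count: 23.
Full point count |E(F_23)| = 23 + 1 = 24.
Hasse bound: |24 − (23+1)| = |0| = 0 ≤ 2√23 ≈ 9.5917 ✓.


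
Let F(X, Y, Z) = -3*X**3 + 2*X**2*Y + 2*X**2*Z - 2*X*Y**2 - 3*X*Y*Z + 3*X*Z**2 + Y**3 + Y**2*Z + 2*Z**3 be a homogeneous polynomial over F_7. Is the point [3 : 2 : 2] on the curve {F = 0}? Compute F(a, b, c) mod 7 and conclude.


F(3,2,2) ≡ 6 (mod 7); P is NOT on the curve.

Evaluate F(3, 2, 2) term-by-term (mod 7).
  -3*X**3 ↦ -3·27·1·1 = -81
  2*X**2*Y ↦ 2·9·2·1 = 36
  2*X**2*Z ↦ 2·9·1·2 = 36
  -2*X*Y**2 ↦ -2·3·4·1 = -24
  -3*X*Y*Z ↦ -3·3·2·2 = -36
  3*X*Z**2 ↦ 3·3·1·4 = 36
  Y**3 ↦ 1·1·8·1 = 8
  Y**2*Z ↦ 1·1·4·2 = 8
  2*Z**3 ↦ 2·1·1·8 = 16
Sum: F(3, 2, 2) = (-81) + (36) + (36) + (-24) + (-36) + (36) + (8) + (8) + (16) = -1.
Reducing mod 7: -1 ≡ 6 (mod 7).
Since F(a, b, c) ≡ 6 ≠ 0 (mod 7), P does NOT lie on the curve.


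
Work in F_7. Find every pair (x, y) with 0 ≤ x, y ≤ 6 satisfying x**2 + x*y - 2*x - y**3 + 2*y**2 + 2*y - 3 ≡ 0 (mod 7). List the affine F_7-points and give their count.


Affine F_7-points: {(0, 1), (1, 1), (2, 3), (3, 0), (4, 3), (5, 5), (6, 0), (6, 4), (6, 5)}; count = 9.

For each of the 49 pairs (x, y) ∈ F_7², evaluate f(x, y) mod 7. Record the zeros.
  x = 0: [0↦4, 1↦0, 2↦1, 3↦1, 4↦1, 5↦2, 6↦5]  zeros at y ∈ {1}
  x = 1: [0↦3, 1↦0, 2↦2, 3↦3, 4↦4, 5↦6, 6↦3]  zeros at y ∈ {1}
  x = 2: [0↦4, 1↦2, 2↦5, 3↦0, 4↦2, 5↦5, 6↦3]  zeros at y ∈ {3}
  x = 3: [0↦0, 1↦6, 2↦3, 3↦6, 4↦2, 5↦6, 6↦5]  zeros at y ∈ {0}
  x = 4: [0↦5, 1↦5, 2↦3, 3↦0, 4↦4, 5↦2, 6↦2]  zeros at y ∈ {3}
  x = 5: [0↦5, 1↦6, 2↦5, 3↦3, 4↦1, 5↦0, 6↦1]  zeros at y ∈ {5}
  x = 6: [0↦0, 1↦2, 2↦2, 3↦1, 4↦0, 5↦0, 6↦2]  zeros at y ∈ {0, 4, 5}
Collecting zeros: affine points = {(0, 1), (1, 1), (2, 3), (3, 0), (4, 3), (5, 5), (6, 0), (6, 4), (6, 5)}.
Total count |C(F_7)_aff| = 9.


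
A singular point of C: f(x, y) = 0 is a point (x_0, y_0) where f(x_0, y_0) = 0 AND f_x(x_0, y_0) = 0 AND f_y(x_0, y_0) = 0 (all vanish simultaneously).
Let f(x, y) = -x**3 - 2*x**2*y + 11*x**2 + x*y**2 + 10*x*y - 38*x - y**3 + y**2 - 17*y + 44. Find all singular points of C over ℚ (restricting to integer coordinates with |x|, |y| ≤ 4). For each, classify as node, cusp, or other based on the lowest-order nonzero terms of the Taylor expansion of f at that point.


Singular points: {(3, 1)}; classification: cusp.

Compute partial derivatives:
  f_x = -3*x**2 - 4*x*y + 22*x + y**2 + 10*y - 38.
  f_y = -2*x**2 + 2*x*y + 10*x - 3*y**2 + 2*y - 17.
Scan x_0 ∈ {−4, ..., 4}. For each x_0, f_y(x_0, y) is a polynomial in y; find its integer roots y ∈ {−4, ..., 4}, then test f_x and f at those candidates.
  x = -4: f_y(-4, y) = -3*y**2 - 6*y - 89; no integer root y with |y| ≤ 4.
  x = -3: f_y(-3, y) = -3*y**2 - 4*y - 65; no integer root y with |y| ≤ 4.
  x = -2: f_y(-2, y) = -3*y**2 - 2*y - 45; no integer root y with |y| ≤ 4.
  x = -1: f_y(-1, y) = -3*y**2 - 29; no integer root y with |y| ≤ 4.
  x = 0: f_y(0, y) = -3*y**2 + 2*y - 17; no integer root y with |y| ≤ 4.
  x = 1: f_y(1, y) = -3*y**2 + 4*y - 9; no integer root y with |y| ≤ 4.
  x = 2: f_y(2, y) = -3*y**2 + 6*y - 5; no integer root y with |y| ≤ 4.
  x = 3: f_y(3, y) = -3*y**2 + 8*y - 5; vanishes at y ∈ {1}. (3, 1): f_x = 0, f = 0 — SINGULAR.
  x = 4: f_y(4, y) = -3*y**2 + 10*y - 9; no integer root y with |y| ≤ 4.
Only singular point on the grid: (3, 1).
Classify: substitute x = 3 + u, y = 1 + v and expand: f = -u**3 - 2*u**2*v + u*v**2 - v**3 + v**2.
No constant or linear terms (consistent with a singular point). Quadratic part: v**2. Cubic part: -u**3 - 2*u**2*v + u*v**2 - v**3.
The quadratic part v**2 is a perfect square, so there is a single (double) tangent line v = 0, i.e. y = 1. Restricting the cubic part to that line (v = 0) leaves -u**3 ≠ 0, so f is not divisible by v and the branch is v² ≈ u**3 to lowest order — this is a cusp.
Classification: cusp.


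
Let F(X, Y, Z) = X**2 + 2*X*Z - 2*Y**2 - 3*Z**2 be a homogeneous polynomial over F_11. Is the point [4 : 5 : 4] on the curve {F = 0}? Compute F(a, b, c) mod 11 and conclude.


F(4,5,4) ≡ 5 (mod 11); P is NOT on the curve.

Evaluate F(4, 5, 4) term-by-term (mod 11).
  X**2 ↦ 1·16·1·1 = 16
  2*X*Z ↦ 2·4·1·4 = 32
  -2*Y**2 ↦ -2·1·25·1 = -50
  -3*Z**2 ↦ -3·1·1·16 = -48
Sum: F(4, 5, 4) = (16) + (32) + (-50) + (-48) = -50.
Reducing mod 11: -50 ≡ 5 (mod 11).
Since F(a, b, c) ≡ 5 ≠ 0 (mod 11), P does NOT lie on the curve.


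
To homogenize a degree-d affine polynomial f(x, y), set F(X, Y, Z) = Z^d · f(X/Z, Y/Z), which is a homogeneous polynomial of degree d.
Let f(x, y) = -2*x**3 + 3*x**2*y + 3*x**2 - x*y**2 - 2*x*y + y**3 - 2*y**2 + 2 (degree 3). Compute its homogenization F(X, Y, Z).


F(X, Y, Z) = -2*X**3 + 3*X**2*Y + 3*X**2*Z - X*Y**2 - 2*X*Y*Z + Y**3 - 2*Y**2*Z + 2*Z**3

deg(f) = 3.
Substitute x = X/Z, y = Y/Z into f, then multiply by Z^3.
  monomial -2·x^3·y^0 ↦ -2·X^3·Y^0·Z^0.
  monomial 3·x^2·y^1 ↦ 3·X^2·Y^1·Z^0.
  monomial 3·x^2·y^0 ↦ 3·X^2·Y^0·Z^1.
  monomial -1·x^1·y^2 ↦ -1·X^1·Y^2·Z^0.
  monomial -2·x^1·y^1 ↦ -2·X^1·Y^1·Z^1.
  monomial 1·x^0·y^3 ↦ 1·X^0·Y^3·Z^0.
  monomial -2·x^0·y^2 ↦ -2·X^0·Y^2·Z^1.
  monomial 2·x^0·y^0 ↦ 2·X^0·Y^0·Z^3.
Collecting: F(X, Y, Z) = -2*X**3 + 3*X**2*Y + 3*X**2*Z - X*Y**2 - 2*X*Y*Z + Y**3 - 2*Y**2*Z + 2*Z**3.


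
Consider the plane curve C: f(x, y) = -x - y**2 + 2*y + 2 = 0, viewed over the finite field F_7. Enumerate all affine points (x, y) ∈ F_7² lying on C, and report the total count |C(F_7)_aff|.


Affine F_7-points: {(1, 4), (1, 5), (2, 0), (2, 2), (3, 1), (6, 3), (6, 6)}; count = 7.

For each of the 49 pairs (x, y) ∈ F_7², evaluate f(x, y) mod 7. Record the zeros.
  x = 0: [0↦2, 1↦3, 2↦2, 3↦6, 4↦1, 5↦1, 6↦6]  zeros at y ∈ ∅
  x = 1: [0↦1, 1↦2, 2↦1, 3↦5, 4↦0, 5↦0, 6↦5]  zeros at y ∈ {4, 5}
  x = 2: [0↦0, 1↦1, 2↦0, 3↦4, 4↦6, 5↦6, 6↦4]  zeros at y ∈ {0, 2}
  x = 3: [0↦6, 1↦0, 2↦6, 3↦3, 4↦5, 5↦5, 6↦3]  zeros at y ∈ {1}
  x = 4: [0↦5, 1↦6, 2↦5, 3↦2, 4↦4, 5↦4, 6↦2]  zeros at y ∈ ∅
  x = 5: [0↦4, 1↦5, 2↦4, 3↦1, 4↦3, 5↦3, 6↦1]  zeros at y ∈ ∅
  x = 6: [0↦3, 1↦4, 2↦3, 3↦0, 4↦2, 5↦2, 6↦0]  zeros at y ∈ {3, 6}
Collecting zeros: affine points = {(1, 4), (1, 5), (2, 0), (2, 2), (3, 1), (6, 3), (6, 6)}.
Total count |C(F_7)_aff| = 7.


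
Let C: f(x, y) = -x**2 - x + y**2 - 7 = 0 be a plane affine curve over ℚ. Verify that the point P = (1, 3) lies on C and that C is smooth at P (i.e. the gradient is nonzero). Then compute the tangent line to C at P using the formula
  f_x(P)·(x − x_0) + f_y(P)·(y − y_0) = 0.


Tangent line at P: -3*x + 6*y - 15 = 0.

Step 1: f(1, 3) = 0, so P lies on C.
Step 2: partial derivatives
  f_x(x, y) = -2*x - 1, f_y(x, y) = 2*y.
  f_x(P) = -3, f_y(P) = 6 (gradient nonzero, so P is smooth).
Step 3: tangent line at P: -3·(x − 1) + 6·(y − 3) = 0.
Expanding: -3*x + 6*y - 15 = 0.


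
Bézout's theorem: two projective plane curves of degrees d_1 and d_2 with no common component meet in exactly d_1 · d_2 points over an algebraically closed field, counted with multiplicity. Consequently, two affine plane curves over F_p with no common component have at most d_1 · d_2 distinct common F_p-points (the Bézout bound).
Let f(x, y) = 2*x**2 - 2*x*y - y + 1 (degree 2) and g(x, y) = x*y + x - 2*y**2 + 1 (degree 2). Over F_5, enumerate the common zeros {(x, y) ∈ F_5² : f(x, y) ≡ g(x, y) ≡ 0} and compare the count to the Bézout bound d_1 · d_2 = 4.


Common zeros: {(4, 2)}; count = 1; Bézout bound = 4.

deg(f) = 2, deg(g) = 2, so Bézout bound = 4.
Scan x ∈ F_5. For each x, list the y ∈ F_5 with f(x, y) ≡ 0 and those with g(x, y) ≡ 0 (mod 5); the common zeros in that column are the intersection.
  x = 0: f ≡ 0 at y ∈ {1}; g ≡ 0 at y ∈ ∅; common: ∅.
  x = 1: f ≡ 0 at y ∈ {1}; g ≡ 0 at y ∈ ∅; common: ∅.
  x = 2: f ≡ 0 at y ∈ ∅; g ≡ 0 at y ∈ ∅; common: ∅.
  x = 3: f ≡ 0 at y ∈ {2}; g ≡ 0 at y ∈ {1, 3}; common: ∅.
  x = 4: f ≡ 0 at y ∈ {2}; g ≡ 0 at y ∈ {0, 2}; common: {2}.
Collecting: common zeros = {(4, 2)}, so the count is 1.
Comparison with the Bézout bound: 1 ≤ 4 = deg(f)·deg(g), as expected for curves with no common component (the affine F_5-count falls short of the bound because intersections may lie at infinity, over extension fields, or carry multiplicity).


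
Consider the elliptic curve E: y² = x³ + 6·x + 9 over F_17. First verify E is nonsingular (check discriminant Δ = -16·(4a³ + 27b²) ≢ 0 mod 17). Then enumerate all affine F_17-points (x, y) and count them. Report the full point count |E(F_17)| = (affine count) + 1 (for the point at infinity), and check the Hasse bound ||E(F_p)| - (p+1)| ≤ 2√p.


Affine points = {(0, 3), (0, 14), (1, 4), (1, 13), (8, 5), (8, 12), (10, 7), (10, 10), (14, 7), (14, 10), (16, 6), (16, 11)}; affine count = 12; |E(F_17)| = 13.

Discriminant check: Δ ∝ 4a³ + 27b² = 4·6³ + 27·9² = 4·216 + 27·81 ≡ 8 (mod 17). Nonzero ⇒ E is nonsingular.
For each x ∈ F_17, compute rhs = x³ + 6·x + 9 mod 17, then count y ∈ F_17 with y² ≡ rhs.
  x = 0: rhs = 9, matching y values: 3, 14 (2 points).
  x = 1: rhs = 16, matching y values: 4, 13 (2 points).
  x = 2: rhs = 12, matching y values: none (0 points).
  x = 3: rhs = 3, matching y values: none (0 points).
  x = 4: rhs = 12, matching y values: none (0 points).
  x = 5: rhs = 11, matching y values: none (0 points).
  x = 6: rhs = 6, matching y values: none (0 points).
  x = 7: rhs = 3, matching y values: none (0 points).
  x = 8: rhs = 8, matching y values: 5, 12 (2 points).
  x = 9: rhs = 10, matching y values: none (0 points).
  x = 10: rhs = 15, matching y values: 7, 10 (2 points).
  x = 11: rhs = 12, matching y values: none (0 points).
  x = 12: rhs = 7, matching y values: none (0 points).
  x = 13: rhs = 6, matching y values: none (0 points).
  x = 14: rhs = 15, matching y values: 7, 10 (2 points).
  x = 15: rhs = 6, matching y values: none (0 points).
  x = 16: rhs = 2, matching y values: 6, 11 (2 points).
Total affine count: 12.
Full point count |E(F_17)| = 12 + 1 = 13.
Hasse bound: |13 − (17+1)| = |-5| = 5 ≤ 2√17 ≈ 8.2462 ✓.


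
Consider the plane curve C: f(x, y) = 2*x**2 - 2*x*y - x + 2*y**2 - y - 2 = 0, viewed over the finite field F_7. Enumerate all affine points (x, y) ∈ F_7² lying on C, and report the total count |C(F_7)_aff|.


Affine F_7-points: {(2, 3), (3, 2), (3, 5), (5, 3), (5, 6), (6, 5)}; count = 6.

For each of the 49 pairs (x, y) ∈ F_7², evaluate f(x, y) mod 7. Record the zeros.
  x = 0: [0↦5, 1↦6, 2↦4, 3↦6, 4↦5, 5↦1, 6↦1]  zeros at y ∈ ∅
  x = 1: [0↦6, 1↦5, 2↦1, 3↦1, 4↦5, 5↦6, 6↦4]  zeros at y ∈ ∅
  x = 2: [0↦4, 1↦1, 2↦2, 3↦0, 4↦2, 5↦1, 6↦4]  zeros at y ∈ {3}
  x = 3: [0↦6, 1↦1, 2↦0, 3↦3, 4↦3, 5↦0, 6↦1]  zeros at y ∈ {2, 5}
  x = 4: [0↦5, 1↦5, 2↦2, 3↦3, 4↦1, 5↦3, 6↦2]  zeros at y ∈ ∅
  x = 5: [0↦1, 1↦6, 2↦1, 3↦0, 4↦3, 5↦3, 6↦0]  zeros at y ∈ {3, 6}
  x = 6: [0↦1, 1↦4, 2↦4, 3↦1, 4↦2, 5↦0, 6↦2]  zeros at y ∈ {5}
Collecting zeros: affine points = {(2, 3), (3, 2), (3, 5), (5, 3), (5, 6), (6, 5)}.
Total count |C(F_7)_aff| = 6.


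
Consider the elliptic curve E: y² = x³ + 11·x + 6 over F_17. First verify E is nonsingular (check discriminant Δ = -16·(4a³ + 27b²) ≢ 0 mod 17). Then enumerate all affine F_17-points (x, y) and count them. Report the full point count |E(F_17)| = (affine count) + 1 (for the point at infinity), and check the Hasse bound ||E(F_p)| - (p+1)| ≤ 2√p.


Affine points = {(1, 1), (1, 16), (2, 6), (2, 11), (3, 7), (3, 10), (5, 4), (5, 13), (6, 4), (6, 13), (7, 1), (7, 16), (9, 1), (9, 16), (11, 8), (11, 9), (12, 8), (12, 9), (13, 0)}; affine count = 19; |E(F_17)| = 20.

Discriminant check: Δ ∝ 4a³ + 27b² = 4·11³ + 27·6² = 4·1331 + 27·36 ≡ 6 (mod 17). Nonzero ⇒ E is nonsingular.
For each x ∈ F_17, compute rhs = x³ + 11·x + 6 mod 17, then count y ∈ F_17 with y² ≡ rhs.
  x = 0: rhs = 6, matching y values: none (0 points).
  x = 1: rhs = 1, matching y values: 1, 16 (2 points).
  x = 2: rhs = 2, matching y values: 6, 11 (2 points).
  x = 3: rhs = 15, matching y values: 7, 10 (2 points).
  x = 4: rhs = 12, matching y values: none (0 points).
  x = 5: rhs = 16, matching y values: 4, 13 (2 points).
  x = 6: rhs = 16, matching y values: 4, 13 (2 points).
  x = 7: rhs = 1, matching y values: 1, 16 (2 points).
  x = 8: rhs = 11, matching y values: none (0 points).
  x = 9: rhs = 1, matching y values: 1, 16 (2 points).
  x = 10: rhs = 11, matching y values: none (0 points).
  x = 11: rhs = 13, matching y values: 8, 9 (2 points).
  x = 12: rhs = 13, matching y values: 8, 9 (2 points).
  x = 13: rhs = 0, matching y values: 0 (1 points).
  x = 14: rhs = 14, matching y values: none (0 points).
  x = 15: rhs = 10, matching y values: none (0 points).
  x = 16: rhs = 11, matching y values: none (0 points).
Total affine count: 19.
Full point count |E(F_17)| = 19 + 1 = 20.
Hasse bound: |20 − (17+1)| = |2| = 2 ≤ 2√17 ≈ 8.2462 ✓.


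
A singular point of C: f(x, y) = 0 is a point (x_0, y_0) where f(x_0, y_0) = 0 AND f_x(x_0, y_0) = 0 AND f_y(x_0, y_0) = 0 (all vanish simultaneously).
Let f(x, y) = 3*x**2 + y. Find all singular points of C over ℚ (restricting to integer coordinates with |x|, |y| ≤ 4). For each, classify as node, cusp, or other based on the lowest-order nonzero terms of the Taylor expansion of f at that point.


No singular points in the scanned grid; C is smooth there.

Compute partial derivatives:
  f_x = 6*x.
  f_y = 1.
f_y = 1 is a nonzero constant, so f_y never vanishes: no point (x, y) can satisfy f = f_x = f_y = 0. In particular no (x, y) ∈ {−4, ..., 4}² is singular; the curve is smooth.


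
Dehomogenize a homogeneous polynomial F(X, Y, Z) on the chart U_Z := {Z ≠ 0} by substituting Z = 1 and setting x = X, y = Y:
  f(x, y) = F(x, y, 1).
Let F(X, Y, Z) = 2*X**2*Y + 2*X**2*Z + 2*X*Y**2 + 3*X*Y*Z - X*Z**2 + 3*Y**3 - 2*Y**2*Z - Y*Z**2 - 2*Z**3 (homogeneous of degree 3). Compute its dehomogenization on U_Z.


f(x, y) = 2*x**2*y + 2*x**2 + 2*x*y**2 + 3*x*y - x + 3*y**3 - 2*y**2 - y - 2

On U_Z we set Z = 1. Each monomial c·X^i·Y^j·Z^k in F becomes c·x^i·y^j·1^k = c·x^i·y^j.
Substituting Z = 1: F(X, Y, 1) = 2*x**2*y + 2*x**2 + 2*x*y**2 + 3*x*y - x + 3*y**3 - 2*y**2 - y - 2.
Note: deg(f) ≤ deg(F) = 3; strict inequality happens when F is divisible by Z (lost terms).


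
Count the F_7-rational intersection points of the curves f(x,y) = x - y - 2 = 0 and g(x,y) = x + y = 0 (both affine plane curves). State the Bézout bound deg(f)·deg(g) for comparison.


Common zeros: {(1, 6)}; count = 1; Bézout bound = 1.

deg(f) = 1, deg(g) = 1, so Bézout bound = 1.
Scan x ∈ F_7. For each x, list the y ∈ F_7 with f(x, y) ≡ 0 and those with g(x, y) ≡ 0 (mod 7); the common zeros in that column are the intersection.
  x = 0: f ≡ 0 at y ∈ {5}; g ≡ 0 at y ∈ {0}; common: ∅.
  x = 1: f ≡ 0 at y ∈ {6}; g ≡ 0 at y ∈ {6}; common: {6}.
  x = 2: f ≡ 0 at y ∈ {0}; g ≡ 0 at y ∈ {5}; common: ∅.
  x = 3: f ≡ 0 at y ∈ {1}; g ≡ 0 at y ∈ {4}; common: ∅.
  x = 4: f ≡ 0 at y ∈ {2}; g ≡ 0 at y ∈ {3}; common: ∅.
  x = 5: f ≡ 0 at y ∈ {3}; g ≡ 0 at y ∈ {2}; common: ∅.
  x = 6: f ≡ 0 at y ∈ {4}; g ≡ 0 at y ∈ {1}; common: ∅.
Collecting: common zeros = {(1, 6)}, so the count is 1.
Comparison with the Bézout bound: 1 ≤ 1 = deg(f)·deg(g), as expected for curves with no common component (the bound is attained).


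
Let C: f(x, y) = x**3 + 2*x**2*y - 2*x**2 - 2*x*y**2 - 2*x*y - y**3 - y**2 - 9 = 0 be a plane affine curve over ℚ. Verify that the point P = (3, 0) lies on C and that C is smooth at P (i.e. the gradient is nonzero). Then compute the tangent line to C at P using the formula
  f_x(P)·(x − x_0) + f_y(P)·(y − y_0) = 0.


Tangent line at P: 15*x + 12*y - 45 = 0.

Step 1: f(3, 0) = 0, so P lies on C.
Step 2: partial derivatives
  f_x(x, y) = 3*x**2 + 4*x*y - 4*x - 2*y**2 - 2*y, f_y(x, y) = 2*x**2 - 4*x*y - 2*x - 3*y**2 - 2*y.
  f_x(P) = 15, f_y(P) = 12 (gradient nonzero, so P is smooth).
Step 3: tangent line at P: 15·(x − 3) + 12·(y − 0) = 0.
Expanding: 15*x + 12*y - 45 = 0.


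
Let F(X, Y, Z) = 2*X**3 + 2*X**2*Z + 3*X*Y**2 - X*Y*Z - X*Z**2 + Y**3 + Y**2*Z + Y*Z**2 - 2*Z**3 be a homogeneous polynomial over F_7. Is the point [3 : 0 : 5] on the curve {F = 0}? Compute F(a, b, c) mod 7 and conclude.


F(3,0,5) ≡ 1 (mod 7); P is NOT on the curve.

Evaluate F(3, 0, 5) term-by-term (mod 7).
  2*X**3 ↦ 2·27·1·1 = 54
  2*X**2*Z ↦ 2·9·1·5 = 90
  3*X*Y**2 ↦ 3·3·0·1 = 0
  -X*Y*Z ↦ -1·3·0·5 = 0
  -X*Z**2 ↦ -1·3·1·25 = -75
  Y**3 ↦ 1·1·0·1 = 0
  Y**2*Z ↦ 1·1·0·5 = 0
  Y*Z**2 ↦ 1·1·0·25 = 0
  -2*Z**3 ↦ -2·1·1·125 = -250
Sum: F(3, 0, 5) = (54) + (90) + (0) + (0) + (-75) + (0) + (0) + (0) + (-250) = -181.
Reducing mod 7: -181 ≡ 1 (mod 7).
Since F(a, b, c) ≡ 1 ≠ 0 (mod 7), P does NOT lie on the curve.


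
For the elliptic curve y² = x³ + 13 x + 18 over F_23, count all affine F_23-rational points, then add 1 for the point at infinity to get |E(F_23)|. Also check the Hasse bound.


Affine points = {(0, 8), (0, 15), (1, 3), (1, 20), (2, 11), (2, 12), (5, 1), (5, 22), (6, 6), (6, 17), (8, 6), (8, 17), (9, 6), (9, 17), (12, 4), (12, 19), (14, 0), (15, 0), (17, 0), (18, 9), (18, 14), (22, 2), (22, 21)}; affine count = 23; |E(F_23)| = 24.

Discriminant check: Δ ∝ 4a³ + 27b² = 4·13³ + 27·18² = 4·2197 + 27·324 ≡ 10 (mod 23). Nonzero ⇒ E is nonsingular.
For each x ∈ F_23, compute rhs = x³ + 13·x + 18 mod 23, then count y ∈ F_23 with y² ≡ rhs.
  x = 0: rhs = 18, matching y values: 8, 15 (2 points).
  x = 1: rhs = 9, matching y values: 3, 20 (2 points).
  x = 2: rhs = 6, matching y values: 11, 12 (2 points).
  x = 3: rhs = 15, matching y values: none (0 points).
  x = 4: rhs = 19, matching y values: none (0 points).
  x = 5: rhs = 1, matching y values: 1, 22 (2 points).
  x = 6: rhs = 13, matching y values: 6, 17 (2 points).
  x = 7: rhs = 15, matching y values: none (0 points).
  x = 8: rhs = 13, matching y values: 6, 17 (2 points).
  x = 9: rhs = 13, matching y values: 6, 17 (2 points).
  x = 10: rhs = 21, matching y values: none (0 points).
  x = 11: rhs = 20, matching y values: none (0 points).
  x = 12: rhs = 16, matching y values: 4, 19 (2 points).
  x = 13: rhs = 15, matching y values: none (0 points).
  x = 14: rhs = 0, matching y values: 0 (1 points).
  x = 15: rhs = 0, matching y values: 0 (1 points).
  x = 16: rhs = 21, matching y values: none (0 points).
  x = 17: rhs = 0, matching y values: 0 (1 points).
  x = 18: rhs = 12, matching y values: 9, 14 (2 points).
  x = 19: rhs = 17, matching y values: none (0 points).
  x = 20: rhs = 21, matching y values: none (0 points).
  x = 21: rhs = 7, matching y values: none (0 points).
  x = 22: rhs = 4, matching y values: 2, 21 (2 points).
Total affine count: 23.
Full point count |E(F_23)| = 23 + 1 = 24.
Hasse bound: |24 − (23+1)| = |0| = 0 ≤ 2√23 ≈ 9.5917 ✓.


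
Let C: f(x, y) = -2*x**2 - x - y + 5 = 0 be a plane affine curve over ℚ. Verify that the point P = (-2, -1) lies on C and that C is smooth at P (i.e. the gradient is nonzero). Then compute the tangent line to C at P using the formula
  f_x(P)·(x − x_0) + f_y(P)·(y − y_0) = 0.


Tangent line at P: 7*x - y + 13 = 0.

Step 1: f(-2, -1) = 0, so P lies on C.
Step 2: partial derivatives
  f_x(x, y) = -4*x - 1, f_y(x, y) = -1.
  f_x(P) = 7, f_y(P) = -1 (gradient nonzero, so P is smooth).
Step 3: tangent line at P: 7·(x − -2) + -1·(y − -1) = 0.
Expanding: 7*x - y + 13 = 0.


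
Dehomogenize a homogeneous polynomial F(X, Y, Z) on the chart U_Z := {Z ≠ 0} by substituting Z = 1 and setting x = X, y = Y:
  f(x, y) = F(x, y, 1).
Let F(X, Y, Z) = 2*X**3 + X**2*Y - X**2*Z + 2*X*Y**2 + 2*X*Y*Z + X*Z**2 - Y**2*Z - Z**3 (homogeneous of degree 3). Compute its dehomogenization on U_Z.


f(x, y) = 2*x**3 + x**2*y - x**2 + 2*x*y**2 + 2*x*y + x - y**2 - 1

On U_Z we set Z = 1. Each monomial c·X^i·Y^j·Z^k in F becomes c·x^i·y^j·1^k = c·x^i·y^j.
Substituting Z = 1: F(X, Y, 1) = 2*x**3 + x**2*y - x**2 + 2*x*y**2 + 2*x*y + x - y**2 - 1.
Note: deg(f) ≤ deg(F) = 3; strict inequality happens when F is divisible by Z (lost terms).


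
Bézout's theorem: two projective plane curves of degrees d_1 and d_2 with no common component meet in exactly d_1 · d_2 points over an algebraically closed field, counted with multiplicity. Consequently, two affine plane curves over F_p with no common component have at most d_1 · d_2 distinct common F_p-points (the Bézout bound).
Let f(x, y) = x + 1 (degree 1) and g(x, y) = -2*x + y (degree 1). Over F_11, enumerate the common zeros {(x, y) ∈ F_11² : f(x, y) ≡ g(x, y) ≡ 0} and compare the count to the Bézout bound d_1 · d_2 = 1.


Common zeros: {(10, 9)}; count = 1; Bézout bound = 1.

deg(f) = 1, deg(g) = 1, so Bézout bound = 1.
Scan x ∈ F_11. For each x, list the y ∈ F_11 with f(x, y) ≡ 0 and those with g(x, y) ≡ 0 (mod 11); the common zeros in that column are the intersection.
  x = 0: f ≡ 0 at y ∈ ∅; g ≡ 0 at y ∈ {0}; common: ∅.
  x = 1: f ≡ 0 at y ∈ ∅; g ≡ 0 at y ∈ {2}; common: ∅.
  x = 2: f ≡ 0 at y ∈ ∅; g ≡ 0 at y ∈ {4}; common: ∅.
  x = 3: f ≡ 0 at y ∈ ∅; g ≡ 0 at y ∈ {6}; common: ∅.
  x = 4: f ≡ 0 at y ∈ ∅; g ≡ 0 at y ∈ {8}; common: ∅.
  x = 5: f ≡ 0 at y ∈ ∅; g ≡ 0 at y ∈ {10}; common: ∅.
  x = 6: f ≡ 0 at y ∈ ∅; g ≡ 0 at y ∈ {1}; common: ∅.
  x = 7: f ≡ 0 at y ∈ ∅; g ≡ 0 at y ∈ {3}; common: ∅.
  x = 8: f ≡ 0 at y ∈ ∅; g ≡ 0 at y ∈ {5}; common: ∅.
  x = 9: f ≡ 0 at y ∈ ∅; g ≡ 0 at y ∈ {7}; common: ∅.
  x = 10: f ≡ 0 at y ∈ {0, 1, 2, 3, 4, 5, 6, 7, 8, 9, 10}; g ≡ 0 at y ∈ {9}; common: {9}.
Collecting: common zeros = {(10, 9)}, so the count is 1.
Comparison with the Bézout bound: 1 ≤ 1 = deg(f)·deg(g), as expected for curves with no common component (the bound is attained).


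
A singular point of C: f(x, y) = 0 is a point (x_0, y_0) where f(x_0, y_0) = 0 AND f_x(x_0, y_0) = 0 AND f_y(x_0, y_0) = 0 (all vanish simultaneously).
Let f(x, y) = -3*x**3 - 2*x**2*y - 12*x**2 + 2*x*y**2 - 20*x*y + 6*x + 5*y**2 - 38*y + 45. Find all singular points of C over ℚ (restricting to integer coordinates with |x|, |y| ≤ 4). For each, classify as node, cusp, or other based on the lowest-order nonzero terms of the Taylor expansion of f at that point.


Singular points: {(-2, 3)}; classification: cusp.

Compute partial derivatives:
  f_x = -9*x**2 - 4*x*y - 24*x + 2*y**2 - 20*y + 6.
  f_y = -2*x**2 + 4*x*y - 20*x + 10*y - 38.
Scan x_0 ∈ {−4, ..., 4}. For each x_0, f_y(x_0, y) is a polynomial in y; find its integer roots y ∈ {−4, ..., 4}, then test f_x and f at those candidates.
  x = -4: f_y(-4, y) = 10 - 6*y; no integer root y with |y| ≤ 4.
  x = -3: f_y(-3, y) = 4 - 2*y; vanishes at y ∈ {2}. (-3, 2): f_x = -11 ≠ 0.
  x = -2: f_y(-2, y) = 2*y - 6; vanishes at y ∈ {3}. (-2, 3): f_x = 0, f = 0 — SINGULAR.
  x = -1: f_y(-1, y) = 6*y - 20; no integer root y with |y| ≤ 4.
  x = 0: f_y(0, y) = 10*y - 38; no integer root y with |y| ≤ 4.
  x = 1: f_y(1, y) = 14*y - 60; no integer root y with |y| ≤ 4.
  x = 2: f_y(2, y) = 18*y - 86; no integer root y with |y| ≤ 4.
  x = 3: f_y(3, y) = 22*y - 116; no integer root y with |y| ≤ 4.
  x = 4: f_y(4, y) = 26*y - 150; no integer root y with |y| ≤ 4.
Only singular point on the grid: (-2, 3).
Classify: substitute x = -2 + u, y = 3 + v and expand: f = -3*u**3 - 2*u**2*v + 2*u*v**2 + v**2.
No constant or linear terms (consistent with a singular point). Quadratic part: v**2. Cubic part: -3*u**3 - 2*u**2*v + 2*u*v**2.
The quadratic part v**2 is a perfect square, so there is a single (double) tangent line v = 0, i.e. y = 3. Restricting the cubic part to that line (v = 0) leaves -3*u**3 ≠ 0, so f is not divisible by v and the branch is v² ≈ 3*u**3 to lowest order — this is a cusp.
Classification: cusp.


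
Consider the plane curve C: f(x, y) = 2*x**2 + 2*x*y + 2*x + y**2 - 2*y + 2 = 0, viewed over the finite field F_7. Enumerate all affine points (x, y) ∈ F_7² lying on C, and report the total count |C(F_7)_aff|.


Affine F_7-points: {(1, 1), (1, 6), (2, 0), (2, 5), (4, 0), (4, 1), (6, 5), (6, 6)}; count = 8.

For each of the 49 pairs (x, y) ∈ F_7², evaluate f(x, y) mod 7. Record the zeros.
  x = 0: [0↦2, 1↦1, 2↦2, 3↦5, 4↦3, 5↦3, 6↦5]  zeros at y ∈ ∅
  x = 1: [0↦6, 1↦0, 2↦3, 3↦1, 4↦1, 5↦3, 6↦0]  zeros at y ∈ {1, 6}
  x = 2: [0↦0, 1↦3, 2↦1, 3↦1, 4↦3, 5↦0, 6↦6]  zeros at y ∈ {0, 5}
  x = 3: [0↦5, 1↦3, 2↦3, 3↦5, 4↦2, 5↦1, 6↦2]  zeros at y ∈ ∅
  x = 4: [0↦0, 1↦0, 2↦2, 3↦6, 4↦5, 5↦6, 6↦2]  zeros at y ∈ {0, 1}
  x = 5: [0↦6, 1↦1, 2↦5, 3↦4, 4↦5, 5↦1, 6↦6]  zeros at y ∈ ∅
  x = 6: [0↦2, 1↦6, 2↦5, 3↦6, 4↦2, 5↦0, 6↦0]  zeros at y ∈ {5, 6}
Collecting zeros: affine points = {(1, 1), (1, 6), (2, 0), (2, 5), (4, 0), (4, 1), (6, 5), (6, 6)}.
Total count |C(F_7)_aff| = 8.


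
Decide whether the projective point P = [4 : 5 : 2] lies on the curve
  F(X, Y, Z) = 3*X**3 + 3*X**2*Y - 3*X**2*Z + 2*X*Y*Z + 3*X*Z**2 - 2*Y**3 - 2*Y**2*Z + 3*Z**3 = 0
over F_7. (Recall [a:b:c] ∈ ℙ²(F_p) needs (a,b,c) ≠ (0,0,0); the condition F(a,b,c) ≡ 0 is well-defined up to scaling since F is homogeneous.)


F(4,5,2) ≡ 5 (mod 7); P is NOT on the curve.

Evaluate F(4, 5, 2) term-by-term (mod 7).
  3*X**3 ↦ 3·64·1·1 = 192
  3*X**2*Y ↦ 3·16·5·1 = 240
  -3*X**2*Z ↦ -3·16·1·2 = -96
  2*X*Y*Z ↦ 2·4·5·2 = 80
  3*X*Z**2 ↦ 3·4·1·4 = 48
  -2*Y**3 ↦ -2·1·125·1 = -250
  -2*Y**2*Z ↦ -2·1·25·2 = -100
  3*Z**3 ↦ 3·1·1·8 = 24
Sum: F(4, 5, 2) = (192) + (240) + (-96) + (80) + (48) + (-250) + (-100) + (24) = 138.
Reducing mod 7: 138 ≡ 5 (mod 7).
Since F(a, b, c) ≡ 5 ≠ 0 (mod 7), P does NOT lie on the curve.


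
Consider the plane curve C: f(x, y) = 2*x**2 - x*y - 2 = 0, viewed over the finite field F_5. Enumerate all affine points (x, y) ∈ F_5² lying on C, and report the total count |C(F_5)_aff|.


Affine F_5-points: {(1, 0), (2, 3), (3, 2), (4, 0)}; count = 4.

For each of the 25 pairs (x, y) ∈ F_5², evaluate f(x, y) mod 5. Record the zeros.
  x = 0: [0↦3, 1↦3, 2↦3, 3↦3, 4↦3]  zeros at y ∈ ∅
  x = 1: [0↦0, 1↦4, 2↦3, 3↦2, 4↦1]  zeros at y ∈ {0}
  x = 2: [0↦1, 1↦4, 2↦2, 3↦0, 4↦3]  zeros at y ∈ {3}
  x = 3: [0↦1, 1↦3, 2↦0, 3↦2, 4↦4]  zeros at y ∈ {2}
  x = 4: [0↦0, 1↦1, 2↦2, 3↦3, 4↦4]  zeros at y ∈ {0}
Collecting zeros: affine points = {(1, 0), (2, 3), (3, 2), (4, 0)}.
Total count |C(F_5)_aff| = 4.


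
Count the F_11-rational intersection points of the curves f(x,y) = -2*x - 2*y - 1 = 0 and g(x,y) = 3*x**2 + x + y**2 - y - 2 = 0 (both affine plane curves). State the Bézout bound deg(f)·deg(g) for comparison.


Common zeros: ∅; count = 0; Bézout bound = 2.

deg(f) = 1, deg(g) = 2, so Bézout bound = 2.
Scan x ∈ F_11. For each x, list the y ∈ F_11 with f(x, y) ≡ 0 and those with g(x, y) ≡ 0 (mod 11); the common zeros in that column are the intersection.
  x = 0: f ≡ 0 at y ∈ {5}; g ≡ 0 at y ∈ {2, 10}; common: ∅.
  x = 1: f ≡ 0 at y ∈ {4}; g ≡ 0 at y ∈ {5, 7}; common: ∅.
  x = 2: f ≡ 0 at y ∈ {3}; g ≡ 0 at y ∈ ∅; common: ∅.
  x = 3: f ≡ 0 at y ∈ {2}; g ≡ 0 at y ∈ ∅; common: ∅.
  x = 4: f ≡ 0 at y ∈ {1}; g ≡ 0 at y ∈ ∅; common: ∅.
  x = 5: f ≡ 0 at y ∈ {0}; g ≡ 0 at y ∈ ∅; common: ∅.
  x = 6: f ≡ 0 at y ∈ {10}; g ≡ 0 at y ∈ {5, 7}; common: ∅.
  x = 7: f ≡ 0 at y ∈ {9}; g ≡ 0 at y ∈ {2, 10}; common: ∅.
  x = 8: f ≡ 0 at y ∈ {8}; g ≡ 0 at y ∈ {0, 1}; common: ∅.
  x = 9: f ≡ 0 at y ∈ {7}; g ≡ 0 at y ∈ ∅; common: ∅.
  x = 10: f ≡ 0 at y ∈ {6}; g ≡ 0 at y ∈ {0, 1}; common: ∅.
Collecting: common zeros = ∅, so the count is 0.
Comparison with the Bézout bound: 0 ≤ 2 = deg(f)·deg(g), as expected for curves with no common component (the affine F_11-count falls short of the bound because intersections may lie at infinity, over extension fields, or carry multiplicity).


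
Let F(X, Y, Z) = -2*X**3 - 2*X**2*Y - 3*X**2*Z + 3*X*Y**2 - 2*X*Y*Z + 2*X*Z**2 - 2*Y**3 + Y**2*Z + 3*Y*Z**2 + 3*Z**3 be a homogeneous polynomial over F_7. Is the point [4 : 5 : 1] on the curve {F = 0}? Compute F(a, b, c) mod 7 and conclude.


F(4,5,1) ≡ 5 (mod 7); P is NOT on the curve.

Evaluate F(4, 5, 1) term-by-term (mod 7).
  -2*X**3 ↦ -2·64·1·1 = -128
  -2*X**2*Y ↦ -2·16·5·1 = -160
  -3*X**2*Z ↦ -3·16·1·1 = -48
  3*X*Y**2 ↦ 3·4·25·1 = 300
  -2*X*Y*Z ↦ -2·4·5·1 = -40
  2*X*Z**2 ↦ 2·4·1·1 = 8
  -2*Y**3 ↦ -2·1·125·1 = -250
  Y**2*Z ↦ 1·1·25·1 = 25
  3*Y*Z**2 ↦ 3·1·5·1 = 15
  3*Z**3 ↦ 3·1·1·1 = 3
Sum: F(4, 5, 1) = (-128) + (-160) + (-48) + (300) + (-40) + (8) + (-250) + (25) + (15) + (3) = -275.
Reducing mod 7: -275 ≡ 5 (mod 7).
Since F(a, b, c) ≡ 5 ≠ 0 (mod 7), P does NOT lie on the curve.


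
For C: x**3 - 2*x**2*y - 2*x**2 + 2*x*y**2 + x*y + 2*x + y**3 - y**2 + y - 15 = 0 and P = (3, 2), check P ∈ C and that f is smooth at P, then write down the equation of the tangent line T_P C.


Tangent line at P: 3*x + 18*y - 45 = 0.

Step 1: f(3, 2) = 0, so P lies on C.
Step 2: partial derivatives
  f_x(x, y) = 3*x**2 - 4*x*y - 4*x + 2*y**2 + y + 2, f_y(x, y) = -2*x**2 + 4*x*y + x + 3*y**2 - 2*y + 1.
  f_x(P) = 3, f_y(P) = 18 (gradient nonzero, so P is smooth).
Step 3: tangent line at P: 3·(x − 3) + 18·(y − 2) = 0.
Expanding: 3*x + 18*y - 45 = 0.


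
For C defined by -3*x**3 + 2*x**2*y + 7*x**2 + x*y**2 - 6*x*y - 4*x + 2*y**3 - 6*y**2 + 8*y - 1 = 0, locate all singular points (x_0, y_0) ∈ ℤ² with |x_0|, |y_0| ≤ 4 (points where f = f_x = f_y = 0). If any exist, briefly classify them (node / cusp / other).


Singular points: {(1, 1)}; classification: cusp.

Compute partial derivatives:
  f_x = -9*x**2 + 4*x*y + 14*x + y**2 - 6*y - 4.
  f_y = 2*x**2 + 2*x*y - 6*x + 6*y**2 - 12*y + 8.
Scan x_0 ∈ {−4, ..., 4}. For each x_0, f_y(x_0, y) is a polynomial in y; find its integer roots y ∈ {−4, ..., 4}, then test f_x and f at those candidates.
  x = -4: f_y(-4, y) = 6*y**2 - 20*y + 64; no integer root y with |y| ≤ 4.
  x = -3: f_y(-3, y) = 6*y**2 - 18*y + 44; no integer root y with |y| ≤ 4.
  x = -2: f_y(-2, y) = 6*y**2 - 16*y + 28; no integer root y with |y| ≤ 4.
  x = -1: f_y(-1, y) = 6*y**2 - 14*y + 16; no integer root y with |y| ≤ 4.
  x = 0: f_y(0, y) = 6*y**2 - 12*y + 8; no integer root y with |y| ≤ 4.
  x = 1: f_y(1, y) = 6*y**2 - 10*y + 4; vanishes at y ∈ {1}. (1, 1): f_x = 0, f = 0 — SINGULAR.
  x = 2: f_y(2, y) = 6*y**2 - 8*y + 4; no integer root y with |y| ≤ 4.
  x = 3: f_y(3, y) = 6*y**2 - 6*y + 8; no integer root y with |y| ≤ 4.
  x = 4: f_y(4, y) = 6*y**2 - 4*y + 16; no integer root y with |y| ≤ 4.
Only singular point on the grid: (1, 1).
Classify: substitute x = 1 + u, y = 1 + v and expand: f = -3*u**3 + 2*u**2*v + u*v**2 + 2*v**3 + v**2.
No constant or linear terms (consistent with a singular point). Quadratic part: v**2. Cubic part: -3*u**3 + 2*u**2*v + u*v**2 + 2*v**3.
The quadratic part v**2 is a perfect square, so there is a single (double) tangent line v = 0, i.e. y = 1. Restricting the cubic part to that line (v = 0) leaves -3*u**3 ≠ 0, so f is not divisible by v and the branch is v² ≈ 3*u**3 to lowest order — this is a cusp.
Classification: cusp.


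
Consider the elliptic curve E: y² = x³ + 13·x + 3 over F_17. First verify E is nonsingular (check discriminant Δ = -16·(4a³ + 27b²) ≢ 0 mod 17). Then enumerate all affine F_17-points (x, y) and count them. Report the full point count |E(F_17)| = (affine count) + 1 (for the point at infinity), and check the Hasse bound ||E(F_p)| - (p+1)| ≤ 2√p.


Affine points = {(1, 0), (3, 1), (3, 16), (4, 0), (6, 5), (6, 12), (9, 4), (9, 13), (11, 7), (11, 10), (12, 0)}; affine count = 11; |E(F_17)| = 12.

Discriminant check: Δ ∝ 4a³ + 27b² = 4·13³ + 27·3² = 4·2197 + 27·9 ≡ 4 (mod 17). Nonzero ⇒ E is nonsingular.
For each x ∈ F_17, compute rhs = x³ + 13·x + 3 mod 17, then count y ∈ F_17 with y² ≡ rhs.
  x = 0: rhs = 3, matching y values: none (0 points).
  x = 1: rhs = 0, matching y values: 0 (1 points).
  x = 2: rhs = 3, matching y values: none (0 points).
  x = 3: rhs = 1, matching y values: 1, 16 (2 points).
  x = 4: rhs = 0, matching y values: 0 (1 points).
  x = 5: rhs = 6, matching y values: none (0 points).
  x = 6: rhs = 8, matching y values: 5, 12 (2 points).
  x = 7: rhs = 12, matching y values: none (0 points).
  x = 8: rhs = 7, matching y values: none (0 points).
  x = 9: rhs = 16, matching y values: 4, 13 (2 points).
  x = 10: rhs = 11, matching y values: none (0 points).
  x = 11: rhs = 15, matching y values: 7, 10 (2 points).
  x = 12: rhs = 0, matching y values: 0 (1 points).
  x = 13: rhs = 6, matching y values: none (0 points).
  x = 14: rhs = 5, matching y values: none (0 points).
  x = 15: rhs = 3, matching y values: none (0 points).
  x = 16: rhs = 6, matching y values: none (0 points).
Total affine count: 11.
Full point count |E(F_17)| = 11 + 1 = 12.
Hasse bound: |12 − (17+1)| = |-6| = 6 ≤ 2√17 ≈ 8.2462 ✓.


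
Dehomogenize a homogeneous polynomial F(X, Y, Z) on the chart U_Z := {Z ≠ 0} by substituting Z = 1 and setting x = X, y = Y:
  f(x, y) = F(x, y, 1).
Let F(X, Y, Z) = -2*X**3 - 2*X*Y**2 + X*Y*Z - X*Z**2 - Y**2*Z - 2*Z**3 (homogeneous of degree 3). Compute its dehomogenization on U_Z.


f(x, y) = -2*x**3 - 2*x*y**2 + x*y - x - y**2 - 2

On U_Z we set Z = 1. Each monomial c·X^i·Y^j·Z^k in F becomes c·x^i·y^j·1^k = c·x^i·y^j.
Substituting Z = 1: F(X, Y, 1) = -2*x**3 - 2*x*y**2 + x*y - x - y**2 - 2.
Note: deg(f) ≤ deg(F) = 3; strict inequality happens when F is divisible by Z (lost terms).


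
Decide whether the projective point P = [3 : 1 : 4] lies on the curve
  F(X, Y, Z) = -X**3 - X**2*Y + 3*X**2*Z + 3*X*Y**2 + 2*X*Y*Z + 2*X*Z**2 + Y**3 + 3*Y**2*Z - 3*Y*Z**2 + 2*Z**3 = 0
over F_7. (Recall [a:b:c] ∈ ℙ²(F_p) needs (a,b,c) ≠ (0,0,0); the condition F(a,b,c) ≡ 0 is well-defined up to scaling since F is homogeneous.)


F(3,1,4) ≡ 0 (mod 7); P is on the curve.

Evaluate F(3, 1, 4) term-by-term (mod 7).
  -X**3 ↦ -1·27·1·1 = -27
  -X**2*Y ↦ -1·9·1·1 = -9
  3*X**2*Z ↦ 3·9·1·4 = 108
  3*X*Y**2 ↦ 3·3·1·1 = 9
  2*X*Y*Z ↦ 2·3·1·4 = 24
  2*X*Z**2 ↦ 2·3·1·16 = 96
  Y**3 ↦ 1·1·1·1 = 1
  3*Y**2*Z ↦ 3·1·1·4 = 12
  -3*Y*Z**2 ↦ -3·1·1·16 = -48
  2*Z**3 ↦ 2·1·1·64 = 128
Sum: F(3, 1, 4) = (-27) + (-9) + (108) + (9) + (24) + (96) + (1) + (12) + (-48) + (128) = 294.
Reducing mod 7: 294 ≡ 0 (mod 7).
Since F(a, b, c) ≡ 0 (mod 7), P lies on the curve.


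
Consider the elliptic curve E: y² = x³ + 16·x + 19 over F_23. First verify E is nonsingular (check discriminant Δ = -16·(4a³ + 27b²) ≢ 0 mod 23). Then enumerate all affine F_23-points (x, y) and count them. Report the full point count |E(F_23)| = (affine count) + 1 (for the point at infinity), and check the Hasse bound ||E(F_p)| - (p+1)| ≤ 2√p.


Affine points = {(1, 6), (1, 17), (2, 6), (2, 17), (3, 5), (3, 18), (4, 3), (4, 20), (6, 3), (6, 20), (9, 8), (9, 15), (10, 11), (10, 12), (11, 10), (11, 13), (13, 3), (13, 20), (15, 0), (16, 1), (16, 22), (17, 11), (17, 12), (19, 11), (19, 12), (20, 6), (20, 17), (21, 5), (21, 18), (22, 5), (22, 18)}; affine count = 31; |E(F_23)| = 32.

Discriminant check: Δ ∝ 4a³ + 27b² = 4·16³ + 27·19² = 4·4096 + 27·361 ≡ 3 (mod 23). Nonzero ⇒ E is nonsingular.
For each x ∈ F_23, compute rhs = x³ + 16·x + 19 mod 23, then count y ∈ F_23 with y² ≡ rhs.
  x = 0: rhs = 19, matching y values: none (0 points).
  x = 1: rhs = 13, matching y values: 6, 17 (2 points).
  x = 2: rhs = 13, matching y values: 6, 17 (2 points).
  x = 3: rhs = 2, matching y values: 5, 18 (2 points).
  x = 4: rhs = 9, matching y values: 3, 20 (2 points).
  x = 5: rhs = 17, matching y values: none (0 points).
  x = 6: rhs = 9, matching y values: 3, 20 (2 points).
  x = 7: rhs = 14, matching y values: none (0 points).
  x = 8: rhs = 15, matching y values: none (0 points).
  x = 9: rhs = 18, matching y values: 8, 15 (2 points).
  x = 10: rhs = 6, matching y values: 11, 12 (2 points).
  x = 11: rhs = 8, matching y values: 10, 13 (2 points).
  x = 12: rhs = 7, matching y values: none (0 points).
  x = 13: rhs = 9, matching y values: 3, 20 (2 points).
  x = 14: rhs = 20, matching y values: none (0 points).
  x = 15: rhs = 0, matching y values: 0 (1 points).
  x = 16: rhs = 1, matching y values: 1, 22 (2 points).
  x = 17: rhs = 6, matching y values: 11, 12 (2 points).
  x = 18: rhs = 21, matching y values: none (0 points).
  x = 19: rhs = 6, matching y values: 11, 12 (2 points).
  x = 20: rhs = 13, matching y values: 6, 17 (2 points).
  x = 21: rhs = 2, matching y values: 5, 18 (2 points).
  x = 22: rhs = 2, matching y values: 5, 18 (2 points).
Total affine count: 31.
Full point count |E(F_23)| = 31 + 1 = 32.
Hasse bound: |32 − (23+1)| = |8| = 8 ≤ 2√23 ≈ 9.5917 ✓.
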